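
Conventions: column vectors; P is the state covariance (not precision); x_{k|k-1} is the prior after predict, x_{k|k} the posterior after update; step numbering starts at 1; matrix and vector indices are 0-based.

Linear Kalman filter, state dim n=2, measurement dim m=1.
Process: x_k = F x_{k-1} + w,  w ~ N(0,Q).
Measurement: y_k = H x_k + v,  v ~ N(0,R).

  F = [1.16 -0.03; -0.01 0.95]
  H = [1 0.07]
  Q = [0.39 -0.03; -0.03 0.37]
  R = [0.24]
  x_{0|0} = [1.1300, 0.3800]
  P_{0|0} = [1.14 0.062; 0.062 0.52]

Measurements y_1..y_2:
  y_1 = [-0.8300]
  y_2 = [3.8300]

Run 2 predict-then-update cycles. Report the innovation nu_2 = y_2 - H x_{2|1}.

step 1: x^-=[1.2994, 0.3497]  P^-=[1.9201 0.0103; 0.0103 0.8382]  S=[2.1657]  K=[0.8870; 0.0318]  nu=[-2.1539]  x^+=[-0.6110, 0.2811]  P^+=[0.2164 -0.0509; -0.0509 0.8360]
step 2: x^-=[-0.7172, 0.2732]  P^-=[0.6855 -0.1124; -0.1124 1.1255]  S=[0.9153]  K=[0.7404; -0.0367]  nu=[4.5281]  x^+=[2.6352, 0.1068]  P^+=[0.1838 -0.0875; -0.0875 1.1243]

innov = [4.5281]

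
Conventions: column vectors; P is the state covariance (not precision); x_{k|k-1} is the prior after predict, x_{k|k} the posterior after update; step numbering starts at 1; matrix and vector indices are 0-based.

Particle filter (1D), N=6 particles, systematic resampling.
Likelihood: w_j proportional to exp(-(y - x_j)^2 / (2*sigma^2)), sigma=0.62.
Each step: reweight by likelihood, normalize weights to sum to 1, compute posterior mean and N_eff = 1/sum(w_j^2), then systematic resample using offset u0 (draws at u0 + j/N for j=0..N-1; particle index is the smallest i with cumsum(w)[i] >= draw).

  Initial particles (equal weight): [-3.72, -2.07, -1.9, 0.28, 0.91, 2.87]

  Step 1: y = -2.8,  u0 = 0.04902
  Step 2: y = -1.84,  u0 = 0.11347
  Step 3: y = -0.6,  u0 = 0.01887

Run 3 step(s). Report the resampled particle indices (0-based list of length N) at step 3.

resampled_idx = [0, 1, 3, 3, 4, 5]

step 1: w=[0.2815, 0.4233, 0.2952, 0.0000, 0.0000, 0.0000]  mean=-2.4843  Neff=2.8939  idx=[0, 0, 1, 1, 2, 2]
step 2: w=[0.0026, 0.0026, 0.2407, 0.2407, 0.2567, 0.2567]  mean=-1.9913  Neff=4.0375  idx=[2, 3, 3, 4, 5, 5]
step 3: w=[0.1172, 0.1172, 0.1172, 0.2162, 0.2162, 0.2162]  mean=-1.9598  Neff=5.5136  idx=[0, 1, 3, 3, 4, 5]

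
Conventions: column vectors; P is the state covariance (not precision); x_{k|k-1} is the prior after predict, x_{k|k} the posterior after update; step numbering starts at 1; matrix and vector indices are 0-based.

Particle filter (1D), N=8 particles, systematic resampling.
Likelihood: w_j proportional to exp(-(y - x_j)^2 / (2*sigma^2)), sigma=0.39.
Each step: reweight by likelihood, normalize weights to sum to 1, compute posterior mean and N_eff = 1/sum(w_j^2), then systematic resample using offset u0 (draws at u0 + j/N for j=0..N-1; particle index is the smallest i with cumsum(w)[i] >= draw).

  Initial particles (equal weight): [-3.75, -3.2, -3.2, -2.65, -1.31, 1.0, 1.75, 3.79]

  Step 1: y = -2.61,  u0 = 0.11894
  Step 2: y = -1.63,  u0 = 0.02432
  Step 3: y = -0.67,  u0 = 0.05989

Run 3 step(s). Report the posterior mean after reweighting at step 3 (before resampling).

post_mean = -2.6500

step 1: w=[0.0085, 0.1931, 0.1931, 0.6031, 0.0023, 0.0000, 0.0000, 0.0000]  mean=-2.8685  Neff=2.2814  idx=[1, 2, 2, 3, 3, 3, 3, 3]
step 2: w=[0.0018, 0.0018, 0.0018, 0.1989, 0.1989, 0.1989, 0.1989, 0.1989]  mean=-2.6530  Neff=5.0554  idx=[3, 3, 4, 4, 5, 6, 6, 7]
step 3: w=[0.1250, 0.1250, 0.1250, 0.1250, 0.1250, 0.1250, 0.1250, 0.1250]  mean=-2.6500  Neff=8.0000  idx=[0, 1, 2, 3, 4, 5, 6, 7]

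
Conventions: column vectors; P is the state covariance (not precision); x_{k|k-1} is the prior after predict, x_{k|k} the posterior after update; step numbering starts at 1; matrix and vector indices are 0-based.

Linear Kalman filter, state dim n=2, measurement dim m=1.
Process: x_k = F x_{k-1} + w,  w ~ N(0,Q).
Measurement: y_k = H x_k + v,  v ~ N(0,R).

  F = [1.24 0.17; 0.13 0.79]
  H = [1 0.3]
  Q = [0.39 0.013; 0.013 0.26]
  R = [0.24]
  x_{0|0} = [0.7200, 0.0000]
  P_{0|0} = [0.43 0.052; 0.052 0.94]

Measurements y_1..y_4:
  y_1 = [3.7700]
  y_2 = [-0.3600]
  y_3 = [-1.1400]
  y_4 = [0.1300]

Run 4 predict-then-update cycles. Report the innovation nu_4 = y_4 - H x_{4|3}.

innov = [0.9175]

step 1: x^-=[0.8928, 0.0936]  P^-=[1.1003 0.2606; 0.2606 0.8646]  S=[1.5745]  K=[0.7485; 0.3303]  nu=[2.8491]  x^+=[3.0253, 1.0346]  P^+=[0.2182 -0.1286; -0.1286 0.6928]
step 2: x^-=[3.9273, 1.2107]  P^-=[0.6913 0.0124; 0.0124 0.6697]  S=[0.9991]  K=[0.6957; 0.2135]  nu=[-4.6505]  x^+=[0.6919, 0.2176]  P^+=[0.2078 -0.1360; -0.1360 0.6241]
step 3: x^-=[0.8949, 0.2619]  P^-=[0.6702 -0.0059; -0.0059 0.6251]  S=[0.9629]  K=[0.6942; 0.1886]  nu=[-2.1135]  x^+=[-0.5722, -0.1368]  P^+=[0.2062 -0.1320; -0.1320 0.5908]
step 4: x^-=[-0.7328, -0.1824]  P^-=[0.6685 -0.0066; -0.0066 0.6051]  S=[0.9590]  K=[0.6950; 0.1824]  nu=[0.9175]  x^+=[-0.0951, -0.0151]  P^+=[0.2053 -0.1282; -0.1282 0.5732]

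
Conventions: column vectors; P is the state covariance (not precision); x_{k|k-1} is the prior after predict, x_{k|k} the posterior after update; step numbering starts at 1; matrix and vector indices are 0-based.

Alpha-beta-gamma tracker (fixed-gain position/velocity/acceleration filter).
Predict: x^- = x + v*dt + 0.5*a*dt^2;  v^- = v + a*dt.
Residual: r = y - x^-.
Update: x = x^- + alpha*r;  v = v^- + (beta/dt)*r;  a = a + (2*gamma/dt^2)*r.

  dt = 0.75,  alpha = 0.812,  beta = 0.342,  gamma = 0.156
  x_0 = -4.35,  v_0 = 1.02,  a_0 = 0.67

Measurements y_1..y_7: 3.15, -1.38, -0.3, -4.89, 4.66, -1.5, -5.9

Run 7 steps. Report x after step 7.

step 1: x_pred=-3.3966  r=6.5466  x^+=1.9192  v^+=4.5077  a^+=4.3012
step 2: x_pred=6.5097  r=-7.8897  x^+=0.1033  v^+=4.1359  a^+=-0.0750
step 3: x_pred=3.1841  r=-3.4841  x^+=0.3550  v^+=2.4909  a^+=-2.0075
step 4: x_pred=1.6585  r=-6.5485  x^+=-3.6589  v^+=-2.0009  a^+=-5.6398
step 5: x_pred=-6.7457  r=11.4057  x^+=2.5157  v^+=-1.0297  a^+=0.6866
step 6: x_pred=1.9365  r=-3.4365  x^+=-0.8539  v^+=-2.0818  a^+=-1.2195
step 7: x_pred=-2.7583  r=-3.1417  x^+=-5.3094  v^+=-4.4291  a^+=-2.9621

x_post = -5.3094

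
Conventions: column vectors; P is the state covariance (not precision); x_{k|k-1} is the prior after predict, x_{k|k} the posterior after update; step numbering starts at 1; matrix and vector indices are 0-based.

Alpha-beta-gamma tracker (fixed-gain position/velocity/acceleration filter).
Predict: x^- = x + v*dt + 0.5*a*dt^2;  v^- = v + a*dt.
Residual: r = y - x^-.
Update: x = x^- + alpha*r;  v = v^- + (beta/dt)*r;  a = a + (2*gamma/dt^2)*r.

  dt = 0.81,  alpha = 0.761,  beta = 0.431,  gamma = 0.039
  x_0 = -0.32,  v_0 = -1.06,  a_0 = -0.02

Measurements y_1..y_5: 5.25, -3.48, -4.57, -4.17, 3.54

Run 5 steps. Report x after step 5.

x_post = 1.1104

step 1: x_pred=-1.1852  r=6.4352  x^+=3.7120  v^+=2.3479  a^+=0.7450
step 2: x_pred=5.8582  r=-9.3382  x^+=-1.2482  v^+=-2.0174  a^+=-0.3651
step 3: x_pred=-3.0021  r=-1.5679  x^+=-4.1953  v^+=-3.1475  a^+=-0.5515
step 4: x_pred=-6.9257  r=2.7557  x^+=-4.8286  v^+=-2.1279  a^+=-0.2239
step 5: x_pred=-6.6257  r=10.1657  x^+=1.1104  v^+=3.0998  a^+=0.9846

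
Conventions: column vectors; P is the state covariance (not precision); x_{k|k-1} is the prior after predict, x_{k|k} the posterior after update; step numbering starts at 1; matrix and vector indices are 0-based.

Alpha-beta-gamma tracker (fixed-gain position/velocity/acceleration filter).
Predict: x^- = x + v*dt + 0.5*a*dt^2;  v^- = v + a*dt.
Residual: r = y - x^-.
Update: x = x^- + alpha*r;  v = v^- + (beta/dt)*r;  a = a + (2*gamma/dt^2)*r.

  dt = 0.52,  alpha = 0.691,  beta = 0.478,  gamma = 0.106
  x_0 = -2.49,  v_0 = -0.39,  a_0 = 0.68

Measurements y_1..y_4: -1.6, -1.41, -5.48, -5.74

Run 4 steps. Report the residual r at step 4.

step 1: x_pred=-2.6009  r=1.0009  x^+=-1.9093  v^+=0.8836  a^+=1.4647
step 2: x_pred=-1.2518  r=-0.1582  x^+=-1.3611  v^+=1.4998  a^+=1.3406
step 3: x_pred=-0.3999  r=-5.0801  x^+=-3.9103  v^+=-2.4728  a^+=-2.6422
step 4: x_pred=-5.5534  r=-0.1866  x^+=-5.6823  v^+=-4.0183  a^+=-2.7886

resid = -0.1866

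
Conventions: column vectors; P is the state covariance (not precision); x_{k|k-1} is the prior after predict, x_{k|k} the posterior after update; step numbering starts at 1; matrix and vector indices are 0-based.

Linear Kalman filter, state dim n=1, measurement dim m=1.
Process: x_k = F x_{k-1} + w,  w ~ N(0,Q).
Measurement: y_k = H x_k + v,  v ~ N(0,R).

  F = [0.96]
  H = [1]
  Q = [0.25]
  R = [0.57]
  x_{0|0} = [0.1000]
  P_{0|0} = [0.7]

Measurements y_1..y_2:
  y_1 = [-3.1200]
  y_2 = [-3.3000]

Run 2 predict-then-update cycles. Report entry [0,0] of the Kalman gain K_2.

K[0,0] = 0.5004

step 1: x^-=[0.0960]  P^-=[0.8951]  S=[1.4651]  K=[0.6110]  nu=[-3.2160]  x^+=[-1.8688]  P^+=[0.3482]
step 2: x^-=[-1.7941]  P^-=[0.5709]  S=[1.1409]  K=[0.5004]  nu=[-1.5059]  x^+=[-2.5477]  P^+=[0.2852]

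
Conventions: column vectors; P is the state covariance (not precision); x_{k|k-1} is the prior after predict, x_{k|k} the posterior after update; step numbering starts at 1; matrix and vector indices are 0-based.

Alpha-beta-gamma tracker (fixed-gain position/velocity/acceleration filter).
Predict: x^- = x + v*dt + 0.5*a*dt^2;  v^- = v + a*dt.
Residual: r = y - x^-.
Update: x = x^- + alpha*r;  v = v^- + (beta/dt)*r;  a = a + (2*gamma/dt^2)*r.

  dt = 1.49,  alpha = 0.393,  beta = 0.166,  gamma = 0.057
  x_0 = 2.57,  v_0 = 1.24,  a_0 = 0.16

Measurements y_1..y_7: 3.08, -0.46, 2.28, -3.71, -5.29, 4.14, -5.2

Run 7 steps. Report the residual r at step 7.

resid = 2.2092

step 1: x_pred=4.5952  r=-1.5152  x^+=3.9997  v^+=1.3096  a^+=0.0822
step 2: x_pred=6.0423  r=-6.5023  x^+=3.4869  v^+=0.7076  a^+=-0.2517
step 3: x_pred=4.2619  r=-1.9819  x^+=3.4830  v^+=0.1118  a^+=-0.3535
step 4: x_pred=3.2573  r=-6.9673  x^+=0.5191  v^+=-1.1910  a^+=-0.7112
step 5: x_pred=-2.0450  r=-3.2450  x^+=-3.3203  v^+=-2.6123  a^+=-0.8778
step 6: x_pred=-8.1870  r=12.3270  x^+=-3.3425  v^+=-2.5469  a^+=-0.2449
step 7: x_pred=-7.4092  r=2.2092  x^+=-6.5410  v^+=-2.6656  a^+=-0.1314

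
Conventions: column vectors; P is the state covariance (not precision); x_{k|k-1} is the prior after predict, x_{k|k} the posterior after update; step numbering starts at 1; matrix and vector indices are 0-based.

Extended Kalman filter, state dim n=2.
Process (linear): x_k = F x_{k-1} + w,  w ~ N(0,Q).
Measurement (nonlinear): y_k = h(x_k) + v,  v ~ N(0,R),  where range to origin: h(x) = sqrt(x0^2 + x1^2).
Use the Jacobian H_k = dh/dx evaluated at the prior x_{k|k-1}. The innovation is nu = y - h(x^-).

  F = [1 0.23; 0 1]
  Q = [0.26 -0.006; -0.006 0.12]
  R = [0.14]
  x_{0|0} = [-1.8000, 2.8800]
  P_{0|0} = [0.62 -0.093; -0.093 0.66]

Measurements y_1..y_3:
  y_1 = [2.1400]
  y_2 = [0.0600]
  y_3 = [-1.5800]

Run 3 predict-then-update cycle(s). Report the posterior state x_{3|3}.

step 1: x^-=[-1.1376, 2.8800]  P^-=[0.8721 0.0528; 0.0528 0.7800]  H_jac=[-0.3674 0.9301]  S=[0.8964]  K=[-0.3027; 0.7877]  nu=[-0.9565]  x^+=[-0.8481, 2.1265]  P^+=[0.7900 0.2665; 0.2665 0.2238]
step 2: x^-=[-0.3590, 2.1265]  P^-=[1.1845 0.3120; 0.3120 0.3438]  H_jac=[-0.1665 0.9860]  S=[0.4047]  K=[0.2730; 0.7094]  nu=[-2.0966]  x^+=[-0.9313, 0.6392]  P^+=[1.1543 0.2336; 0.2336 0.1402]
step 3: x^-=[-0.7843, 0.6392]  P^-=[1.5292 0.2599; 0.2599 0.2602]  H_jac=[-0.7752 0.6318]  S=[0.9082]  K=[-1.1244; -0.0408]  nu=[-2.5917]  x^+=[2.1300, 0.7450]  P^+=[0.3809 0.2182; 0.2182 0.2586]

x_post = [2.1300, 0.7450]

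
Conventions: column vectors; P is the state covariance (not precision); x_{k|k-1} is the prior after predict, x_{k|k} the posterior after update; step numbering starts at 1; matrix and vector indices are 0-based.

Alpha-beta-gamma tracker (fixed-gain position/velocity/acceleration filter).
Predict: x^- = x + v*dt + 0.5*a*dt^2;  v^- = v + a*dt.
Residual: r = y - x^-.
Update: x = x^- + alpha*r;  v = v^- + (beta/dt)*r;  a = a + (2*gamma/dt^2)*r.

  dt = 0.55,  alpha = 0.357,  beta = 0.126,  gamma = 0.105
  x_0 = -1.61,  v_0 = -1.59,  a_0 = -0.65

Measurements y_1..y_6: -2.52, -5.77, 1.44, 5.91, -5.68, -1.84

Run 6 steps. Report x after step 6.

step 1: x_pred=-2.5828  r=0.0628  x^+=-2.5604  v^+=-1.9331  a^+=-0.6064
step 2: x_pred=-3.7153  r=-2.0547  x^+=-4.4488  v^+=-2.7373  a^+=-2.0328
step 3: x_pred=-6.2618  r=7.7018  x^+=-3.5123  v^+=-2.0909  a^+=3.3139
step 4: x_pred=-4.1611  r=10.0711  x^+=-0.5657  v^+=2.0389  a^+=10.3054
step 5: x_pred=2.1144  r=-7.7944  x^+=-0.6682  v^+=5.9213  a^+=4.8944
step 6: x_pred=3.3288  r=-5.1688  x^+=1.4835  v^+=7.4291  a^+=1.3062

x_post = 1.4835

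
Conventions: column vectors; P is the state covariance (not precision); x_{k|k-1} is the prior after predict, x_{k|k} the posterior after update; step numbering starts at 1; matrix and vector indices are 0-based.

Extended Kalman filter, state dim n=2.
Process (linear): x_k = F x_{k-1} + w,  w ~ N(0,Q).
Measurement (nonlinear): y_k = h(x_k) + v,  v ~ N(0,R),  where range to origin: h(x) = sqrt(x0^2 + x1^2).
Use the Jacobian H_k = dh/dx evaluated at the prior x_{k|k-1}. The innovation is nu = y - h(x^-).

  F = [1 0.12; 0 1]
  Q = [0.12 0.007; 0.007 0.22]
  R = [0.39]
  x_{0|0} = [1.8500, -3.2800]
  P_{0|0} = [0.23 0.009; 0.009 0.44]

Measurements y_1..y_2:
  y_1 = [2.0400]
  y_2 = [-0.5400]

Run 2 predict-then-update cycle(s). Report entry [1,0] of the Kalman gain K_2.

K[1,0] = -0.5269

step 1: x^-=[1.4564, -3.2800]  P^-=[0.3585 0.0688; 0.0688 0.6600]  H_jac=[0.4058 -0.9140]  S=[0.9493]  K=[0.0870; -0.6060]  nu=[-1.5488]  x^+=[1.3216, -2.3414]  P^+=[0.3513 0.1189; 0.1189 0.3114]
step 2: x^-=[1.0407, -2.3414]  P^-=[0.5043 0.1632; 0.1632 0.5314]  H_jac=[0.4061 -0.9138]  S=[0.7957]  K=[0.0700; -0.5269]  nu=[-3.1023]  x^+=[0.8236, -0.7068]  P^+=[0.5004 0.1926; 0.1926 0.3105]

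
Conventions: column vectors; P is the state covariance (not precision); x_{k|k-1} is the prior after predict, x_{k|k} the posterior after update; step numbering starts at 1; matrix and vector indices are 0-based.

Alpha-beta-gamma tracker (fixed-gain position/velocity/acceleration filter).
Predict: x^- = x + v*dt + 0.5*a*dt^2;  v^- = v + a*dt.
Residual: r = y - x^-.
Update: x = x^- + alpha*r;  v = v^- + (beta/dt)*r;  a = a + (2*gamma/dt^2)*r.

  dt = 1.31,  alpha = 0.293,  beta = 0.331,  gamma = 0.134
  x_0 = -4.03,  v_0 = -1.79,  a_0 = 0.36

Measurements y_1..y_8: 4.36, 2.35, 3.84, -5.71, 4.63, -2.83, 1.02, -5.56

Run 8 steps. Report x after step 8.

step 1: x_pred=-6.0660  r=10.4260  x^+=-3.0112  v^+=1.3160  a^+=1.9882
step 2: x_pred=0.4187  r=1.9313  x^+=0.9846  v^+=4.4085  a^+=2.2898
step 3: x_pred=8.7245  r=-4.8845  x^+=7.2933  v^+=6.1740  a^+=1.5270
step 4: x_pred=16.6915  r=-22.4015  x^+=10.1279  v^+=2.5141  a^+=-1.9714
step 5: x_pred=11.7299  r=-7.0999  x^+=9.6496  v^+=-1.8623  a^+=-3.0802
step 6: x_pred=4.5671  r=-7.3971  x^+=2.3997  v^+=-7.7663  a^+=-4.2353
step 7: x_pred=-11.4083  r=12.4283  x^+=-7.7668  v^+=-10.1743  a^+=-2.2944
step 8: x_pred=-23.0639  r=17.5039  x^+=-17.9353  v^+=-8.7573  a^+=0.4391

x_post = -17.9353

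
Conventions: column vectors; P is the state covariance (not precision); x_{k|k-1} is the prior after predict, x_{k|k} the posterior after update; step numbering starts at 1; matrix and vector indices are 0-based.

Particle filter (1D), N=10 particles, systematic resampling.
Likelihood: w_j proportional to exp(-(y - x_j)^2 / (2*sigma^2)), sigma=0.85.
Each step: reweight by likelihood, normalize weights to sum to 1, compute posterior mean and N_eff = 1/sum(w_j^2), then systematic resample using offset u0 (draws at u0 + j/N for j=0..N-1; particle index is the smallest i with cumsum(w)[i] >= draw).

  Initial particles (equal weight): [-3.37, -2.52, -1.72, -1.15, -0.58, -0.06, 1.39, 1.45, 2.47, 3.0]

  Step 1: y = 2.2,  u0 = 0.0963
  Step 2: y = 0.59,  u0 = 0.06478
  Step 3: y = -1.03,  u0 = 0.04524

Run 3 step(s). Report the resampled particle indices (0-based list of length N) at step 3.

resampled_idx = [0, 1, 1, 2, 3, 4, 5, 6, 7, 8]

step 1: w=[0.0000, 0.0000, 0.0000, 0.0001, 0.0016, 0.0099, 0.2160, 0.2305, 0.3234, 0.2184]  mean=2.0868  Neff=3.9655  idx=[6, 6, 7, 7, 8, 8, 8, 9, 9, 9]
step 2: w=[0.2296, 0.2296, 0.2143, 0.2143, 0.0310, 0.0310, 0.0310, 0.0064, 0.0064, 0.0064]  mean=1.5471  Neff=4.9929  idx=[0, 0, 1, 1, 2, 2, 2, 3, 3, 6]
step 3: w=[0.1236, 0.1236, 0.1236, 0.1236, 0.1008, 0.1008, 0.1008, 0.1008, 0.1008, 0.0015]  mean=1.4218  Neff=8.9338  idx=[0, 1, 1, 2, 3, 4, 5, 6, 7, 8]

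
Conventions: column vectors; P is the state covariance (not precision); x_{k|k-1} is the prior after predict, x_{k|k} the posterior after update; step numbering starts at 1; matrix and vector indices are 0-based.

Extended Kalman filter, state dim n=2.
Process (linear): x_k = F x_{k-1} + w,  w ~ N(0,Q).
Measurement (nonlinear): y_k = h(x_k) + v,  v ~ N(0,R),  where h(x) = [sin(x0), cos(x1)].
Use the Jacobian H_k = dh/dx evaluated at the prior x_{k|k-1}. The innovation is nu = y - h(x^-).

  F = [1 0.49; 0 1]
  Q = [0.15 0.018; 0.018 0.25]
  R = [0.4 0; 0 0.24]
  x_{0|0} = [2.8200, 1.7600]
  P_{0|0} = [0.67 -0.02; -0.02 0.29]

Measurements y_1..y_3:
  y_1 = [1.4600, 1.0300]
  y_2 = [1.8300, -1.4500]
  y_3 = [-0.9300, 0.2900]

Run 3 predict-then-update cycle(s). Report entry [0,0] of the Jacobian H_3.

H_jac[0,0] = -0.9991

step 1: x^-=[3.6824, 1.7600]  P^-=[0.8700 0.1401; 0.1401 0.5400]  H_jac=[-0.8573 0.0000; 0.0000 -0.9822]  S=[1.0394 0.1180; 0.1180 0.7609]  K=[-0.7095 -0.0708; -0.0371 -0.6913]  nu=[1.9748, 1.2181]  x^+=[2.1949, 0.8447]  P^+=[0.3311 0.0173; 0.0173 0.1689]
step 2: x^-=[2.6088, 0.8447]  P^-=[0.5386 0.1181; 0.1181 0.4189]  H_jac=[-0.8614 0.0000; 0.0000 -0.7478]  S=[0.7996 0.0761; 0.0761 0.4743]  K=[-0.5712 -0.0946; -0.0654 -0.6501]  nu=[1.3221, -2.1139]  x^+=[2.0536, 2.1325]  P^+=[0.2652 0.0304; 0.0304 0.2086]
step 3: x^-=[3.0985, 2.1325]  P^-=[0.4951 0.1506; 0.1506 0.4586]  H_jac=[-0.9991 0.0000; 0.0000 -0.8464]  S=[0.8942 0.1273; 0.1273 0.5685]  K=[-0.5384 -0.1036; -0.0734 -0.6663]  nu=[-0.9731, 0.8226]  x^+=[3.5372, 1.6557]  P^+=[0.2156 0.0294; 0.0294 0.1889]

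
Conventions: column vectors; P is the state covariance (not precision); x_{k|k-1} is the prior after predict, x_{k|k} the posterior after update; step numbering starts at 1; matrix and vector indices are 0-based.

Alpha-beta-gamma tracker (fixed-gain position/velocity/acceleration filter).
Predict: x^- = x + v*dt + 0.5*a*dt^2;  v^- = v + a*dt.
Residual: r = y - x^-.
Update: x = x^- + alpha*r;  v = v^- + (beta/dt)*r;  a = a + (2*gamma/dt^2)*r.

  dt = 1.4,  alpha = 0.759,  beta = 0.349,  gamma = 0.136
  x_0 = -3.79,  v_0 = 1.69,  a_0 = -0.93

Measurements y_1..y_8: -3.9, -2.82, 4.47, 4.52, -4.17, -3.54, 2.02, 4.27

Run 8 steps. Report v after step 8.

v_post = 0.9895

step 1: x_pred=-2.3354  r=-1.5646  x^+=-3.5229  v^+=-0.0020  a^+=-1.1471
step 2: x_pred=-4.6500  r=1.8300  x^+=-3.2610  v^+=-1.1518  a^+=-0.8932
step 3: x_pred=-5.7489  r=10.2189  x^+=2.0072  v^+=0.1452  a^+=0.5250
step 4: x_pred=2.7249  r=1.7951  x^+=4.0874  v^+=1.3276  a^+=0.7741
step 5: x_pred=6.7046  r=-10.8746  x^+=-1.5492  v^+=-0.2996  a^+=-0.7351
step 6: x_pred=-2.6890  r=-0.8510  x^+=-3.3349  v^+=-1.5408  a^+=-0.8532
step 7: x_pred=-6.3281  r=8.3481  x^+=0.0081  v^+=-0.6542  a^+=0.3054
step 8: x_pred=-0.6085  r=4.8785  x^+=3.0943  v^+=0.9895  a^+=0.9824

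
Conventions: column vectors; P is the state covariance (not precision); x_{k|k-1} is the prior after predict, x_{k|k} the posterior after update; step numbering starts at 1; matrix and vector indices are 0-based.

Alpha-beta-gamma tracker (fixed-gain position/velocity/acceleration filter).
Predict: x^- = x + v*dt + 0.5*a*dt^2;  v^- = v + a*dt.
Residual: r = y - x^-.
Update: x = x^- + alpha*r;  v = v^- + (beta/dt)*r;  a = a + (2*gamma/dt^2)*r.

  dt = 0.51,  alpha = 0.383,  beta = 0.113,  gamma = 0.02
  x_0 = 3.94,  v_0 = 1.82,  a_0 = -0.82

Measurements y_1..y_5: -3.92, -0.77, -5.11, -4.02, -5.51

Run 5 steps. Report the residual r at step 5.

resid = 2.3180

step 1: x_pred=4.7616  r=-8.6816  x^+=1.4365  v^+=-0.5218  a^+=-2.1551
step 2: x_pred=0.8902  r=-1.6602  x^+=0.2543  v^+=-1.9887  a^+=-2.4104
step 3: x_pred=-1.0734  r=-4.0366  x^+=-2.6194  v^+=-4.1124  a^+=-3.0312
step 4: x_pred=-5.1110  r=1.0910  x^+=-4.6931  v^+=-5.4166  a^+=-2.8634
step 5: x_pred=-7.8280  r=2.3180  x^+=-6.9402  v^+=-6.3634  a^+=-2.5069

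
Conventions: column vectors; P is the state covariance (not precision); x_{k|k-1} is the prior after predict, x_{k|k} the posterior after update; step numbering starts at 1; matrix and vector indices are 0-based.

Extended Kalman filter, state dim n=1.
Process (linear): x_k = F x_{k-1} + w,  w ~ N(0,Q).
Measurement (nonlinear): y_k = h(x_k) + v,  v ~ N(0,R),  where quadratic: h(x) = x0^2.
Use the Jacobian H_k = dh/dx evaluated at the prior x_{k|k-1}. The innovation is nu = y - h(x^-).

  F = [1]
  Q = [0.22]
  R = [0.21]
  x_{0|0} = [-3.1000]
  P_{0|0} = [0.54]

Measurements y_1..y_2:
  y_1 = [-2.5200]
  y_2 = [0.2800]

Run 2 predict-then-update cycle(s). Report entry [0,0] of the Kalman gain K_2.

K[0,0] = -0.3680

step 1: x^-=[-3.1000]  P^-=[0.7600]  H_jac=[-6.2000]  S=[29.4244]  K=[-0.1601]  nu=[-12.1300]  x^+=[-1.1575]  P^+=[0.0054]
step 2: x^-=[-1.1575]  P^-=[0.2254]  H_jac=[-2.3150]  S=[1.4181]  K=[-0.3680]  nu=[-1.0598]  x^+=[-0.7675]  P^+=[0.0334]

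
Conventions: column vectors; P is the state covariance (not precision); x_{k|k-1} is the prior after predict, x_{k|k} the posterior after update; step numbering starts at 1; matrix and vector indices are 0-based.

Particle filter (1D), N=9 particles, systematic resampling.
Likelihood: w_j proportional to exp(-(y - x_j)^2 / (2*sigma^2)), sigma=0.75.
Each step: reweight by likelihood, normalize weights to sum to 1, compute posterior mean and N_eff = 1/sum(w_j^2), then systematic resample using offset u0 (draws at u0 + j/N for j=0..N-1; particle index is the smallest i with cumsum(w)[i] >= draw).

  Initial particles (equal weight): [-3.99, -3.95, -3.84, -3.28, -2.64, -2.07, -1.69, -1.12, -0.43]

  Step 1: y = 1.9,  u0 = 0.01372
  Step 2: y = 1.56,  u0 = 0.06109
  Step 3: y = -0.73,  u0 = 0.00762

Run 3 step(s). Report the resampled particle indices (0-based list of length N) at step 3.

step 1: w=[0.0000, 0.0000, 0.0000, 0.0000, 0.0000, 0.0001, 0.0013, 0.0362, 0.9625]  mean=-0.4567  Neff=1.0780  idx=[7, 8, 8, 8, 8, 8, 8, 8, 8]
step 2: w=[0.0071, 0.1241, 0.1241, 0.1241, 0.1241, 0.1241, 0.1241, 0.1241, 0.1241]  mean=-0.4349  Neff=8.1112  idx=[1, 2, 3, 4, 5, 5, 6, 7, 8]
step 3: w=[0.1111, 0.1111, 0.1111, 0.1111, 0.1111, 0.1111, 0.1111, 0.1111, 0.1111]  mean=-0.4300  Neff=9.0000  idx=[0, 1, 2, 3, 4, 5, 6, 7, 8]

resampled_idx = [0, 1, 2, 3, 4, 5, 6, 7, 8]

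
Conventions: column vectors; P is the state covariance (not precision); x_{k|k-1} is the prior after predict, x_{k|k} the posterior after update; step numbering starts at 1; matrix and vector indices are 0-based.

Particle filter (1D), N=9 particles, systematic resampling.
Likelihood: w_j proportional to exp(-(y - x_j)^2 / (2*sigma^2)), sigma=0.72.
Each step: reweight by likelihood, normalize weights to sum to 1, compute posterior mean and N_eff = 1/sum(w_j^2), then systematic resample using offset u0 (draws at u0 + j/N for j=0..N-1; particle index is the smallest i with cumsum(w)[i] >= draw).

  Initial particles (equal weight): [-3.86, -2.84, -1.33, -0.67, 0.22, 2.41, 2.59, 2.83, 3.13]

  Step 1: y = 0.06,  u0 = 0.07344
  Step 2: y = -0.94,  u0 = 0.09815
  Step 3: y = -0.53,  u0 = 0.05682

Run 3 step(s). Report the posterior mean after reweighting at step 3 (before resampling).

post_mean = -0.5036

step 1: w=[0.0000, 0.0002, 0.0893, 0.3444, 0.5617, 0.0028, 0.0012, 0.0004, 0.0001]  mean=-0.2154  Neff=2.2619  idx=[2, 3, 3, 3, 4, 4, 4, 4, 4]
step 2: w=[0.1718, 0.1855, 0.1855, 0.1855, 0.0543, 0.0543, 0.0543, 0.0543, 0.0543]  mean=-0.5416  Neff=6.7797  idx=[0, 1, 1, 2, 2, 3, 4, 6, 8]
step 3: w=[0.0750, 0.1365, 0.1365, 0.1365, 0.1365, 0.1365, 0.0808, 0.0808, 0.0808]  mean=-0.5036  Neff=8.4474  idx=[0, 1, 2, 3, 4, 4, 5, 6, 8]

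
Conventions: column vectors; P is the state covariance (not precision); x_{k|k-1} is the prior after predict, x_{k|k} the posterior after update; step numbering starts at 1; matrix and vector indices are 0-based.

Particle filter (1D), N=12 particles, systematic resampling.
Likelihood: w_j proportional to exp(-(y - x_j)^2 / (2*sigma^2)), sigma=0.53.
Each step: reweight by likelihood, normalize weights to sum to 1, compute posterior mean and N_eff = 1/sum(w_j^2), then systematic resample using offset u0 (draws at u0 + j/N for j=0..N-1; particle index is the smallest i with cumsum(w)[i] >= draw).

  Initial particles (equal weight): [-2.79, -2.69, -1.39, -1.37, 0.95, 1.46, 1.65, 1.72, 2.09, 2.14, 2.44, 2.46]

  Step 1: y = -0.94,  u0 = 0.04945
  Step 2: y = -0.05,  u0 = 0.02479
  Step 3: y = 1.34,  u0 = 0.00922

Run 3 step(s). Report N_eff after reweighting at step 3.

step 1: w=[0.0016, 0.0030, 0.4893, 0.5049, 0.0012, 0.0000, 0.0000, 0.0000, 0.0000, 0.0000, 0.0000, 0.0000]  mean=-1.3831  Neff=2.0230  idx=[2, 2, 2, 2, 2, 2, 3, 3, 3, 3, 3, 3]
step 2: w=[0.0794, 0.0794, 0.0794, 0.0794, 0.0794, 0.0794, 0.0873, 0.0873, 0.0873, 0.0873, 0.0873, 0.0873]  mean=-1.3795  Neff=11.9732  idx=[0, 1, 2, 3, 4, 5, 6, 7, 8, 9, 10, 11]
step 3: w=[0.0753, 0.0753, 0.0753, 0.0753, 0.0753, 0.0753, 0.0914, 0.0914, 0.0914, 0.0914, 0.0914, 0.0914]  mean=-1.3790  Neff=11.8892  idx=[0, 1, 2, 3, 4, 5, 6, 7, 8, 9, 10, 11]

N_eff = 11.8892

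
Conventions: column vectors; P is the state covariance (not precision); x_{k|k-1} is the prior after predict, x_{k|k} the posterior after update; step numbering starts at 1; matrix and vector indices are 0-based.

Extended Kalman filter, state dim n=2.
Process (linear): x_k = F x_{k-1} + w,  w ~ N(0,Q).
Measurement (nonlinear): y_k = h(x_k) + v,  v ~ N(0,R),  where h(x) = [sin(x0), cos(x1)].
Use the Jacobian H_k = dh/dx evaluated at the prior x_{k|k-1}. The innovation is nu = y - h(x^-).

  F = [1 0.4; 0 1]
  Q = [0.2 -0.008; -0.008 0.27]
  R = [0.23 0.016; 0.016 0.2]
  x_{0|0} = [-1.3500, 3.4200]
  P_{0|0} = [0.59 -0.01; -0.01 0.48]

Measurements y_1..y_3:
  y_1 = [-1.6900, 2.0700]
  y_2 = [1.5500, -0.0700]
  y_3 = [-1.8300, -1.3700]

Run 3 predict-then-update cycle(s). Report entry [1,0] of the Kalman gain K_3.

step 1: x^-=[0.0180, 3.4200]  P^-=[0.8588 0.1740; 0.1740 0.7500]  H_jac=[0.9998 0.0000; 0.0000 0.2748]  S=[1.0885 0.0638; 0.0638 0.2566]  K=[0.7894 -0.0100; 0.1144 0.7747]  nu=[-1.7080, 3.0315]  x^+=[-1.3605, 5.5730]  P^+=[0.1814 0.0387; 0.0387 0.5704]
step 2: x^-=[0.8687, 5.5730]  P^-=[0.5037 0.2589; 0.2589 0.8404]  H_jac=[0.6458 0.0000; 0.0000 0.6520]  S=[0.4401 0.1250; 0.1250 0.5572]  K=[0.6976 0.1464; 0.1075 0.9592]  nu=[0.7865, -0.8282]  x^+=[1.2961, 4.8631]  P^+=[0.2521 0.0620; 0.0620 0.2969]
step 3: x^-=[3.2413, 4.8631]  P^-=[0.5492 0.1728; 0.1728 0.5669]  H_jac=[-0.9950 0.0000; 0.0000 0.9887]  S=[0.7737 -0.1540; -0.1540 0.7541]  K=[-0.6892 0.0858; -0.0774 0.7274]  nu=[-1.7304, -1.5201]  x^+=[4.3035, 3.8914]  P^+=[0.1579 0.0062; 0.0062 0.1459]

K[1,0] = -0.0774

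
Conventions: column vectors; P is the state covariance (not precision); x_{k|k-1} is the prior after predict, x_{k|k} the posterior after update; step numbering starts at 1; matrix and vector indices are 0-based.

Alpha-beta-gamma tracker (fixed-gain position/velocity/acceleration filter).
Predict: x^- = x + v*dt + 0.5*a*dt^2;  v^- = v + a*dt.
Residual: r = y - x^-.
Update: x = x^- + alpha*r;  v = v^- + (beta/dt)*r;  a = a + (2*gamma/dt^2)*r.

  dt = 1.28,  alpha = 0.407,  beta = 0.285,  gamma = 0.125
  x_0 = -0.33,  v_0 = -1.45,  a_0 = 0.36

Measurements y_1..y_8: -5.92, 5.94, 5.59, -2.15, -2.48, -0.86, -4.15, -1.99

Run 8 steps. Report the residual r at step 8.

resid = 9.2894

step 1: x_pred=-1.8911  r=-4.0289  x^+=-3.5309  v^+=-1.8863  a^+=-0.2548
step 2: x_pred=-6.1540  r=12.0940  x^+=-1.2317  v^+=0.4804  a^+=1.5906
step 3: x_pred=0.6863  r=4.9037  x^+=2.6821  v^+=3.6083  a^+=2.3389
step 4: x_pred=9.2167  r=-11.3667  x^+=4.5905  v^+=4.0712  a^+=0.6045
step 5: x_pred=10.2967  r=-12.7767  x^+=5.0966  v^+=2.0001  a^+=-1.3451
step 6: x_pred=6.5548  r=-7.4148  x^+=3.5370  v^+=-1.3726  a^+=-2.4765
step 7: x_pred=-0.2488  r=-3.9012  x^+=-1.8366  v^+=-5.4112  a^+=-3.0718
step 8: x_pred=-11.2794  r=9.2894  x^+=-7.4986  v^+=-7.2748  a^+=-1.6544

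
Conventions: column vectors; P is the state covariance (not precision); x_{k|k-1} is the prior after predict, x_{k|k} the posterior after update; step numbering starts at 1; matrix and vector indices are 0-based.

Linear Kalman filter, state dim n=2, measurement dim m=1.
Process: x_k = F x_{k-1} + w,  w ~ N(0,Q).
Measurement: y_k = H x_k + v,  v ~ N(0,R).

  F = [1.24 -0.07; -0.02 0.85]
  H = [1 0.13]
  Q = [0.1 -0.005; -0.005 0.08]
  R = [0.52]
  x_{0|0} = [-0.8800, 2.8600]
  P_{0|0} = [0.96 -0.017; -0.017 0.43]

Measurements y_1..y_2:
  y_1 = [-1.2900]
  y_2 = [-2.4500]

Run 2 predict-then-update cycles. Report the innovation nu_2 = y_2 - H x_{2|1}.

innov = [-0.6563]

step 1: x^-=[-1.2914, 2.4486]  P^-=[1.5812 -0.0723; -0.0723 0.3916]  S=[2.0890]  K=[0.7524; -0.0103]  nu=[-0.3169]  x^+=[-1.5299, 2.4518]  P^+=[0.3986 -0.0562; -0.0562 0.3914]
step 2: x^-=[-2.0686, 2.1147]  P^-=[0.7245 -0.0975; -0.0975 0.3649]  S=[1.2253]  K=[0.5809; -0.0409]  nu=[-0.6563]  x^+=[-2.4499, 2.1415]  P^+=[0.3110 -0.0684; -0.0684 0.3628]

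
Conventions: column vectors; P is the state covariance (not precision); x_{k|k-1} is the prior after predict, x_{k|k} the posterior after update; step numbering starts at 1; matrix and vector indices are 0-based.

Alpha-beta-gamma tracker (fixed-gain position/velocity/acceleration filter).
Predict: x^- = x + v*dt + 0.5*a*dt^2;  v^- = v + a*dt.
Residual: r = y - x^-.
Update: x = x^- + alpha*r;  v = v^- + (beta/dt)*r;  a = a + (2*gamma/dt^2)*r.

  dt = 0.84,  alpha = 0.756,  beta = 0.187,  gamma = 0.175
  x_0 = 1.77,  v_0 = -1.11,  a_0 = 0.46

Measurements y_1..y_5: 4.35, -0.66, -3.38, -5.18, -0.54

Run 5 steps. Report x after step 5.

step 1: x_pred=0.9999  r=3.3501  x^+=3.5326  v^+=0.0222  a^+=2.1218
step 2: x_pred=4.2998  r=-4.9598  x^+=0.5502  v^+=0.7003  a^+=-0.3384
step 3: x_pred=1.0191  r=-4.3991  x^+=-2.3066  v^+=-0.5633  a^+=-2.5205
step 4: x_pred=-3.6690  r=-1.5110  x^+=-4.8113  v^+=-3.0169  a^+=-3.2700
step 5: x_pred=-8.4992  r=7.9592  x^+=-2.4820  v^+=-3.9918  a^+=0.6780

x_post = -2.4820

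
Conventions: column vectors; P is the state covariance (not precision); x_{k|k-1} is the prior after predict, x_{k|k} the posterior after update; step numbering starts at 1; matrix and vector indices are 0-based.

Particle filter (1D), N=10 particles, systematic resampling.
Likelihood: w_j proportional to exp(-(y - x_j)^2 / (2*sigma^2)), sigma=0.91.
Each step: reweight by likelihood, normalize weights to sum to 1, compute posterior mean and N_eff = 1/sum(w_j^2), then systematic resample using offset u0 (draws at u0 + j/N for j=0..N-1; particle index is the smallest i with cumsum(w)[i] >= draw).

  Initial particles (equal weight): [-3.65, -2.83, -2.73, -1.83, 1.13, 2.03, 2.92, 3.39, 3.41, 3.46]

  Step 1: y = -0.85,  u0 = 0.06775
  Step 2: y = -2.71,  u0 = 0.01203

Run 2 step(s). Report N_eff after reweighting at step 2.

step 1: w=[0.0100, 0.1063, 0.1343, 0.6352, 0.1063, 0.0076, 0.0002, 0.0000, 0.0000, 0.0000]  mean=-1.7300  Neff=2.2507  idx=[1, 2, 3, 3, 3, 3, 3, 3, 3, 4]
step 2: w=[0.1555, 0.1568, 0.0982, 0.0982, 0.0982, 0.0982, 0.0982, 0.0982, 0.0982, 0.0000]  mean=-2.1265  Neff=8.5972  idx=[0, 0, 1, 1, 3, 4, 5, 6, 7, 8]

N_eff = 8.5972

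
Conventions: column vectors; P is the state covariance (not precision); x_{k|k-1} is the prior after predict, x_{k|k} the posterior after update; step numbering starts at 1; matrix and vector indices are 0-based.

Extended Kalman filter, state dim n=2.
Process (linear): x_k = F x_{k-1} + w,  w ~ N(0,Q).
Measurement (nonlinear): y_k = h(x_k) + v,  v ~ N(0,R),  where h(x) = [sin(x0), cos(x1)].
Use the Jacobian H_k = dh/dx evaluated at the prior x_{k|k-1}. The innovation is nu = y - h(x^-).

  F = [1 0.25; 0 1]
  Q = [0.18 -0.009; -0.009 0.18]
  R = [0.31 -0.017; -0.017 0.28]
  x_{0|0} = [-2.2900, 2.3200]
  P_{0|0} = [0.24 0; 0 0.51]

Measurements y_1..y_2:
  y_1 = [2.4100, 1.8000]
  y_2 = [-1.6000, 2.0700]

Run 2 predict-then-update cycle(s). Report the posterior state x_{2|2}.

step 1: x^-=[-1.7100, 2.3200]  P^-=[0.4519 0.1185; 0.1185 0.6900]  H_jac=[-0.1388 0.0000; 0.0000 -0.7322]  S=[0.3187 -0.0050; -0.0050 0.6500]  K=[-0.1988 -0.1350; -0.0637 -0.7778]  nu=[3.4003, 2.4811]  x^+=[-2.7211, 0.1736]  P^+=[0.4277 0.0470; 0.0470 0.2960]
step 2: x^-=[-2.6777, 0.1736]  P^-=[0.6497 0.1120; 0.1120 0.4760]  H_jac=[-0.8943 0.0000; 0.0000 -0.1727]  S=[0.8296 0.0003; 0.0003 0.2942]  K=[-0.7003 -0.0650; -0.1206 -0.2793]  nu=[-1.1526, 1.0850]  x^+=[-1.9411, 0.0096]  P^+=[0.2415 0.0365; 0.0365 0.4409]

x_post = [-1.9411, 0.0096]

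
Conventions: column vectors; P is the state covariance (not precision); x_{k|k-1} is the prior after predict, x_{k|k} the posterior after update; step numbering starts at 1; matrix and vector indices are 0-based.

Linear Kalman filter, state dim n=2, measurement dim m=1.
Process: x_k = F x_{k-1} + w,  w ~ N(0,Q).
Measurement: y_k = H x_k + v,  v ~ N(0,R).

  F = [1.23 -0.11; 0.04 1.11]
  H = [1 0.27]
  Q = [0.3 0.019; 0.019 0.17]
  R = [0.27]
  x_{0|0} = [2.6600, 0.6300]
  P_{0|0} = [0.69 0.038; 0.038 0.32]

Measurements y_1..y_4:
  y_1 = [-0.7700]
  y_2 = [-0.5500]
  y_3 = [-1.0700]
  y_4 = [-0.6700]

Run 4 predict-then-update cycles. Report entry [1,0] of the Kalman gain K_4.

K[1,0] = -0.1415

step 1: x^-=[3.2025, 0.8057]  P^-=[1.3375 0.0656; 0.0656 0.5688]  S=[1.6844]  K=[0.8046; 0.1301]  nu=[-4.1900]  x^+=[-0.1687, 0.2605]  P^+=[0.2471 -0.1107; -0.1107 0.5402]
step 2: x^-=[-0.2362, 0.2824]  P^-=[0.7104 -0.1855; -0.1855 0.8262]  S=[0.9404]  K=[0.7021; 0.0399]  nu=[-0.3901]  x^+=[-0.5101, 0.2669]  P^+=[0.2468 -0.2119; -0.2119 0.8247]
step 3: x^-=[-0.6567, 0.2758]  P^-=[0.7407 -0.3579; -0.3579 1.1677]  S=[0.9025]  K=[0.7136; -0.0472]  nu=[-0.4877]  x^+=[-1.0048, 0.2989]  P^+=[0.2811 -0.3275; -0.3275 1.1657]
step 4: x^-=[-1.2687, 0.2915]  P^-=[0.8280 -0.5552; -0.5552 1.5776]  S=[0.9132]  K=[0.7425; -0.1415]  nu=[0.5200]  x^+=[-0.8826, 0.2179]  P^+=[0.3245 -0.4592; -0.4592 1.5593]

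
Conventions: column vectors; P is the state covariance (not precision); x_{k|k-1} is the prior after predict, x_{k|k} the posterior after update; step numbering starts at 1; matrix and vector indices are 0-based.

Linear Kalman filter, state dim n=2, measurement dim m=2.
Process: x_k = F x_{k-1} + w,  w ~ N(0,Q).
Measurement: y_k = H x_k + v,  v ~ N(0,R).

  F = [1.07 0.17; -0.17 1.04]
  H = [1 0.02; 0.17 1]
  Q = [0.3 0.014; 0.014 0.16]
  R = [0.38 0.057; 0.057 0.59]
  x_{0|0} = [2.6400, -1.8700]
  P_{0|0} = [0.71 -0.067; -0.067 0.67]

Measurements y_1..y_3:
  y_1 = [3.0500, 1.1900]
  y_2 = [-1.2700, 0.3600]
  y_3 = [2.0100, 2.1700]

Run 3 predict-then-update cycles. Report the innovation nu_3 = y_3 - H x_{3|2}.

innov = [1.6874, 2.4898]

step 1: x^-=[2.5069, -2.3936]  P^-=[1.1079 -0.0693; -0.0693 0.9289]  S=[1.4855 0.1944; 0.1944 1.5273]  K=[0.7471 -0.0171; -0.1146 0.6150]  nu=[0.5910, 3.1574]  x^+=[2.8943, -0.5194]  P^+=[0.2832 -0.0157; -0.0157 0.3590]
step 2: x^-=[3.0086, -1.0322]  P^-=[0.6290 0.0090; 0.0090 0.5620]  S=[1.0095 0.1841; 0.1841 1.1733]  K=[0.6230 0.0010; -0.0696 0.4913]  nu=[-4.2579, 0.8807]  x^+=[0.3567, -0.3031]  P^+=[0.2369 -0.0042; -0.0042 0.2866]
step 3: x^-=[0.3301, -0.3759]  P^-=[0.5780 0.0170; 0.0170 0.4783]  S=[0.9588 0.1819; 0.1819 1.0908]  K=[0.6021 0.0053; -0.0578 0.4508]  nu=[1.6874, 2.4898]  x^+=[1.3593, 0.6489]  P^+=[0.2291 -0.0015; -0.0015 0.2629]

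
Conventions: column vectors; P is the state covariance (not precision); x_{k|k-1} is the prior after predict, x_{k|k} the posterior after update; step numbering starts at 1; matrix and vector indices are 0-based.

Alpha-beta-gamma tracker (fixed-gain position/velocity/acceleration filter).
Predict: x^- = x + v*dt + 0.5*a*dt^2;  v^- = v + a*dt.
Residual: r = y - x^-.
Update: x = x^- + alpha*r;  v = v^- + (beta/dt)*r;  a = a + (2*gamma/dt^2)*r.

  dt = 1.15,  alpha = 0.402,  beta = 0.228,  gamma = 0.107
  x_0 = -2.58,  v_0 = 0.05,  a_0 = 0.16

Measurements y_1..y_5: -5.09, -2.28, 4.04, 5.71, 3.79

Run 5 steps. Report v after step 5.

v_post = 4.7044

step 1: x_pred=-2.4167  r=-2.6733  x^+=-3.4914  v^+=-0.2960  a^+=-0.2726
step 2: x_pred=-4.0120  r=1.7320  x^+=-3.3157  v^+=-0.2661  a^+=0.0077
step 3: x_pred=-3.6167  r=7.6567  x^+=-0.5387  v^+=1.2608  a^+=1.2466
step 4: x_pred=1.7355  r=3.9745  x^+=3.3333  v^+=3.4824  a^+=1.8898
step 5: x_pred=8.5876  r=-4.7976  x^+=6.6590  v^+=4.7044  a^+=1.1134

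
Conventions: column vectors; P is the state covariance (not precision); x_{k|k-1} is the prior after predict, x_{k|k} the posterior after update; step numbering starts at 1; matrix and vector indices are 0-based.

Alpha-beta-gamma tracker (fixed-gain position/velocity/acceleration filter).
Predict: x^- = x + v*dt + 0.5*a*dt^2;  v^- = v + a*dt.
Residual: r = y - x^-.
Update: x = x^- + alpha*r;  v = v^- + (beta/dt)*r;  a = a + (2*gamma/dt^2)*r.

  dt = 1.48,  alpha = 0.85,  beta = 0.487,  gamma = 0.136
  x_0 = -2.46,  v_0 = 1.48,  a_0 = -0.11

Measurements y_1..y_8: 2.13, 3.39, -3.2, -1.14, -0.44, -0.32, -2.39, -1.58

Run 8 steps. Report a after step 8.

a_post = 0.2703

step 1: x_pred=-0.3901  r=2.5201  x^+=1.7520  v^+=2.1464  a^+=0.2029
step 2: x_pred=5.1510  r=-1.7610  x^+=3.6541  v^+=1.8673  a^+=-0.0157
step 3: x_pred=6.4006  r=-9.6006  x^+=-1.7599  v^+=-1.3151  a^+=-1.2079
step 4: x_pred=-5.0291  r=3.8891  x^+=-1.7234  v^+=-1.8231  a^+=-0.7250
step 5: x_pred=-5.2155  r=4.7755  x^+=-1.1563  v^+=-1.3246  a^+=-0.1320
step 6: x_pred=-3.2613  r=2.9413  x^+=-0.7612  v^+=-0.5521  a^+=0.2333
step 7: x_pred=-1.3228  r=-1.0672  x^+=-2.2299  v^+=-0.5580  a^+=0.1008
step 8: x_pred=-2.9454  r=1.3654  x^+=-1.7848  v^+=0.0404  a^+=0.2703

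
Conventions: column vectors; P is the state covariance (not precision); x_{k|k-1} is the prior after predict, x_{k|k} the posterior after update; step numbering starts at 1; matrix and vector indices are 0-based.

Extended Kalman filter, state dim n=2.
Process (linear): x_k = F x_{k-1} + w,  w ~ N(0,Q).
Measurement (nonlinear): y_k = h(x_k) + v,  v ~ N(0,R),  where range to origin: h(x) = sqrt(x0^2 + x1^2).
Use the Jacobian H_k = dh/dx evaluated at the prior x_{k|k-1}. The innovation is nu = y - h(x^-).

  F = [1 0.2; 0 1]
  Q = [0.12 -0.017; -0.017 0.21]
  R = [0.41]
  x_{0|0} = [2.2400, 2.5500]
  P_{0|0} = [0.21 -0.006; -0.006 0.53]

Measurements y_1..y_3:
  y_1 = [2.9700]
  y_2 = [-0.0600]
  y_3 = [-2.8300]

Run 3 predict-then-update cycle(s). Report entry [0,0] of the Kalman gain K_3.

K[0,0] = 0.4197

step 1: x^-=[2.7500, 2.5500]  P^-=[0.3488 0.0830; 0.0830 0.7400]  H_jac=[0.7333 0.6799]  S=[1.0224]  K=[0.3054; 0.5516]  nu=[-0.7803]  x^+=[2.5117, 2.1195]  P^+=[0.2535 -0.0892; -0.0892 0.4289]
step 2: x^-=[2.9356, 2.1195]  P^-=[0.3549 -0.0205; -0.0205 0.6389]  H_jac=[0.8108 0.5854]  S=[0.8428]  K=[0.3272; 0.4240]  nu=[-3.6808]  x^+=[1.7311, 0.5587]  P^+=[0.2647 -0.1374; -0.1374 0.4873]
step 3: x^-=[1.8429, 0.5587]  P^-=[0.3492 -0.0569; -0.0569 0.6973]  H_jac=[0.9570 0.2901]  S=[0.7569]  K=[0.4197; 0.1953]  nu=[-4.7557]  x^+=[-0.1531, -0.3701]  P^+=[0.2159 -0.1190; -0.1190 0.6684]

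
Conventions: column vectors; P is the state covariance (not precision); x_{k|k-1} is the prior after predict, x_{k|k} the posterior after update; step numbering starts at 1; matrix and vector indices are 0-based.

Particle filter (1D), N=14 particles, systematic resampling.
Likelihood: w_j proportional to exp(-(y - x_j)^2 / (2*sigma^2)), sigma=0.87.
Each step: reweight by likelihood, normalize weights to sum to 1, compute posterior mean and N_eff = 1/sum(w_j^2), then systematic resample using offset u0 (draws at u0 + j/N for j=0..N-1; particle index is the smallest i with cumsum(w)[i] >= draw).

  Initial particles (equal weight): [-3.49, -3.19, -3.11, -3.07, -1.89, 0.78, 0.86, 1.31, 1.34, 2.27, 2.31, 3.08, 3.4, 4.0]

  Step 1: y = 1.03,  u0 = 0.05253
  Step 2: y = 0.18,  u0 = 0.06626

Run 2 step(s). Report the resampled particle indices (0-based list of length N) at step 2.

resampled_idx = [0, 1, 1, 2, 3, 3, 4, 5, 5, 6, 7, 8, 10, 12]

step 1: w=[0.0000, 0.0000, 0.0000, 0.0000, 0.0008, 0.2076, 0.2122, 0.2054, 0.2030, 0.0783, 0.0733, 0.0135, 0.0053, 0.0006]  mean=1.2932  Neff=5.4573  idx=[5, 5, 5, 6, 6, 6, 7, 7, 7, 8, 8, 9, 10, 11]
step 2: w=[0.1160, 0.1160, 0.1160, 0.1084, 0.1084, 0.1084, 0.0633, 0.0633, 0.0633, 0.0605, 0.0605, 0.0082, 0.0073, 0.0006]  mean=0.9992  Neff=10.5218  idx=[0, 1, 1, 2, 3, 3, 4, 5, 5, 6, 7, 8, 10, 12]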